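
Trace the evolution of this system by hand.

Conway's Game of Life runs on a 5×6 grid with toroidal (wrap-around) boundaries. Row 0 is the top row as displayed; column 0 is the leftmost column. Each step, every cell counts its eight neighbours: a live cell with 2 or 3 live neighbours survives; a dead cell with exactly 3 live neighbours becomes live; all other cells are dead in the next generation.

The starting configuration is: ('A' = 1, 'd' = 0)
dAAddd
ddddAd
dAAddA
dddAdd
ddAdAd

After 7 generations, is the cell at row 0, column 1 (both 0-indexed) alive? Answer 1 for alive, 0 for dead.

gen 0: dAAddd
ddddAd
dAAddA
dddAdd
ddAdAd
gen 1: dAAddd
AddAdd
ddAAAd
dAdAAd
dAAddd
gen 2: AddAdd
ddddAd
dAdddA
dAddAd
Addddd
gen 3: dddddA
AdddAA
AdddAA
dAdddA
AAdddA
gen 4: dAdddd
dddddd
dAdddd
dAdddd
dAddAA
gen 5: Addddd
dddddd
dddddd
dAAddd
dAAddd
gen 6: dAdddd
dddddd
dddddd
dAAddd
AdAddd
gen 7: dAdddd
dddddd
dddddd
dAAddd
AdAddd

1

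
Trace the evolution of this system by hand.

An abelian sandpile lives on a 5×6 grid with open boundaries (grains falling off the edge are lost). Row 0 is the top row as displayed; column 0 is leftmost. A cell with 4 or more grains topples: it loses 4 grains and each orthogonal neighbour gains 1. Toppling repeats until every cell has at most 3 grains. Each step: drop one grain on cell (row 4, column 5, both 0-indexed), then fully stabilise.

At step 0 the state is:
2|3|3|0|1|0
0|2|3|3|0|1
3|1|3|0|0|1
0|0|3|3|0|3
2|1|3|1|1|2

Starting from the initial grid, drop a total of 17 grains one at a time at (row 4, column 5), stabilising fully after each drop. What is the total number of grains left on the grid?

step 0: 2|3|3|0|1|0
0|2|3|3|0|1
3|1|3|0|0|1
0|0|3|3|0|3
2|1|3|1|1|2
step 1: 2|3|3|0|1|0
0|2|3|3|0|1
3|1|3|0|0|1
0|0|3|3|0|3
2|1|3|1|1|3
step 2: 2|3|3|0|1|0
0|2|3|3|0|1
3|1|3|0|0|2
0|0|3|3|1|0
2|1|3|1|2|1
step 3: 2|3|3|0|1|0
0|2|3|3|0|1
3|1|3|0|0|2
0|0|3|3|1|0
2|1|3|1|2|2
step 4: 2|3|3|0|1|0
0|2|3|3|0|1
3|1|3|0|0|2
0|0|3|3|1|0
2|1|3|1|2|3
step 5: 2|3|3|0|1|0
0|2|3|3|0|1
3|1|3|0|0|2
0|0|3|3|1|1
2|1|3|1|3|0
step 6: 2|3|3|0|1|0
0|2|3|3|0|1
3|1|3|0|0|2
0|0|3|3|1|1
2|1|3|1|3|1
step 7: 2|3|3|0|1|0
0|2|3|3|0|1
3|1|3|0|0|2
0|0|3|3|1|1
2|1|3|1|3|2
step 8: 2|3|3|0|1|0
0|2|3|3|0|1
3|1|3|0|0|2
0|0|3|3|1|1
2|1|3|1|3|3
step 9: 2|3|3|0|1|0
0|2|3|3|0|1
3|1|3|0|0|2
0|0|3|3|2|2
2|1|3|2|0|1
step 10: 2|3|3|0|1|0
0|2|3|3|0|1
3|1|3|0|0|2
0|0|3|3|2|2
2|1|3|2|0|2
step 11: 2|3|3|0|1|0
0|2|3|3|0|1
3|1|3|0|0|2
0|0|3|3|2|2
2|1|3|2|0|3
step 12: 2|3|3|0|1|0
0|2|3|3|0|1
3|1|3|0|0|2
0|0|3|3|2|3
2|1|3|2|1|0
step 13: 2|3|3|0|1|0
0|2|3|3|0|1
3|1|3|0|0|2
0|0|3|3|2|3
2|1|3|2|1|1
step 14: 2|3|3|0|1|0
0|2|3|3|0|1
3|1|3|0|0|2
0|0|3|3|2|3
2|1|3|2|1|2
step 15: 2|3|3|0|1|0
0|2|3|3|0|1
3|1|3|0|0|2
0|0|3|3|2|3
2|1|3|2|1|3
step 16: 2|3|3|0|1|0
0|2|3|3|0|1
3|1|3|0|0|3
0|0|3|3|3|0
2|1|3|2|2|1
step 17: 2|3|3|0|1|0
0|2|3|3|0|1
3|1|3|0|0|3
0|0|3|3|3|0
2|1|3|2|2|2

49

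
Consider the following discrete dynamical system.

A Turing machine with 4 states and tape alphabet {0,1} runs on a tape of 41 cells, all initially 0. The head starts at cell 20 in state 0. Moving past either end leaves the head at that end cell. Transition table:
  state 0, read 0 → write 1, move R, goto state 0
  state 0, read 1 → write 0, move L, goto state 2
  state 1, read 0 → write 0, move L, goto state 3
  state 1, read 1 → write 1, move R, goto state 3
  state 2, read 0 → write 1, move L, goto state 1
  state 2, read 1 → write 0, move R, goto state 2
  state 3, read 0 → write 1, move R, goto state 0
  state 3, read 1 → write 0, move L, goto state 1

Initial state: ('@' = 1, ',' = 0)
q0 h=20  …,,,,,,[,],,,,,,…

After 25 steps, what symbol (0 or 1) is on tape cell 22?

1

gen 0: q0 h=20  …,,,,,,[,],,,,,,…
gen 1: q0 h=21  …,,,,,@[,],,,,,,…
gen 2: q0 h=22  …,,,,@@[,],,,,,,…
gen 3: q0 h=23  …,,,@@@[,],,,,,,…
gen 4: q0 h=24  …,,@@@@[,],,,,,,…
gen 5: q0 h=25  …,@@@@@[,],,,,,,…
gen 6: q0 h=26  …@@@@@@[,],,,,,,…
gen 7: q0 h=27  …@@@@@@[,],,,,,,…
gen 8: q0 h=28  …@@@@@@[,],,,,,,…
gen 9: q0 h=29  …@@@@@@[,],,,,,,…
gen 10: q0 h=30  …@@@@@@[,],,,,,,…
gen 11: q0 h=31  …@@@@@@[,],,,,,,…
gen 12: q0 h=32  …@@@@@@[,],,,,,,…
gen 13: q0 h=33  …@@@@@@[,],,,,,,…
gen 14: q0 h=34  …@@@@@@[,],,,,,,|
gen 15: q0 h=35  …@@@@@@[,],,,,,|
gen 16: q0 h=36  …@@@@@@[,],,,,|
gen 17: q0 h=37  …@@@@@@[,],,,|
gen 18: q0 h=38  …@@@@@@[,],,|
gen 19: q0 h=39  …@@@@@@[,],|
gen 20: q0 h=40  …@@@@@@[,]|
gen 21: q0 h=40  …@@@@@@[@]|
gen 22: q2 h=39  …@@@@@@[@],|
gen 23: q2 h=40  …@@@@@,[,]|
gen 24: q1 h=39  …@@@@@@[,]@|
gen 25: q3 h=38  …@@@@@@[@],@|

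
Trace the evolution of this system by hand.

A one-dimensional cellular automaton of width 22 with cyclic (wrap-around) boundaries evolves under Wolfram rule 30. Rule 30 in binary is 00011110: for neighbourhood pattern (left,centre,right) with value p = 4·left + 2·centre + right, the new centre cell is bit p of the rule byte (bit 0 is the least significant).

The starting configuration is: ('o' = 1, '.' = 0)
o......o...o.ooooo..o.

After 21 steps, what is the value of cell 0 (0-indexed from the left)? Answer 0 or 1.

t=0: o......o...o.ooooo..o.
t=1: oo....ooo.oo.o....ooo.
t=2: o.o..oo...o..oo..oo...
t=3: o.oooo.o.ooooo.ooo.o.o
t=4: ..o....o.o.....o...o.o
t=5: oooo..oo.oo...ooo.oo.o
t=6: ....ooo..o.o.oo...o..o
t=7: o..oo..ooo.o.o.o.ooooo
t=8: .ooo.ooo...o.o.o.o....
t=9: oo...o..o.oo.o.o.oo...
t=10: o.o.ooooo.o..o.o.o.o.o
t=11: ..o.o.....oooo.o.o.o.o
t=12: ooo.oo...oo....o.o.o.o
t=13: ....o.o.oo.o..oo.o.o.o
t=14: o..oo.o.o..oooo..o.o.o
t=15: .ooo..o.oooo...ooo.o.o
t=16: .o..ooo.o...o.oo...o.o
t=17: .oooo...oo.oo.o.o.oo.o
t=18: .o...o.oo..o..o.o.o..o
t=19: .oo.oo.o.oooooo.o.oooo
t=20: .o..o..o.o......o.o...
t=21: oooooooo.oo....oo.oo..

1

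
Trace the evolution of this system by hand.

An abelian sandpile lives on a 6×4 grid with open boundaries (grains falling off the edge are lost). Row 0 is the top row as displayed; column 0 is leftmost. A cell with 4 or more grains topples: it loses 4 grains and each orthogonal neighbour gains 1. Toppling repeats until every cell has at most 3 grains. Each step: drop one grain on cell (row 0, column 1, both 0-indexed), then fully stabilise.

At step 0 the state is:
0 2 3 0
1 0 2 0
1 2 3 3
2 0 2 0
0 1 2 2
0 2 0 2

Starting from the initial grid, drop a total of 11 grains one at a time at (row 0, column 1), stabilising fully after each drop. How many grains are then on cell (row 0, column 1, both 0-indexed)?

2

t=0: 0 2 3 0
1 0 2 0
1 2 3 3
2 0 2 0
0 1 2 2
0 2 0 2
t=1: 0 3 3 0
1 0 2 0
1 2 3 3
2 0 2 0
0 1 2 2
0 2 0 2
t=2: 1 1 0 1
1 1 3 0
1 2 3 3
2 0 2 0
0 1 2 2
0 2 0 2
t=3: 1 2 0 1
1 1 3 0
1 2 3 3
2 0 2 0
0 1 2 2
0 2 0 2
t=4: 1 3 0 1
1 1 3 0
1 2 3 3
2 0 2 0
0 1 2 2
0 2 0 2
t=5: 2 0 1 1
1 2 3 0
1 2 3 3
2 0 2 0
0 1 2 2
0 2 0 2
t=6: 2 1 1 1
1 2 3 0
1 2 3 3
2 0 2 0
0 1 2 2
0 2 0 2
t=7: 2 2 1 1
1 2 3 0
1 2 3 3
2 0 2 0
0 1 2 2
0 2 0 2
t=8: 2 3 1 1
1 2 3 0
1 2 3 3
2 0 2 0
0 1 2 2
0 2 0 2
t=9: 3 0 2 1
1 3 3 0
1 2 3 3
2 0 2 0
0 1 2 2
0 2 0 2
t=10: 3 1 2 1
1 3 3 0
1 2 3 3
2 0 2 0
0 1 2 2
0 2 0 2
t=11: 3 2 2 1
1 3 3 0
1 2 3 3
2 0 2 0
0 1 2 2
0 2 0 2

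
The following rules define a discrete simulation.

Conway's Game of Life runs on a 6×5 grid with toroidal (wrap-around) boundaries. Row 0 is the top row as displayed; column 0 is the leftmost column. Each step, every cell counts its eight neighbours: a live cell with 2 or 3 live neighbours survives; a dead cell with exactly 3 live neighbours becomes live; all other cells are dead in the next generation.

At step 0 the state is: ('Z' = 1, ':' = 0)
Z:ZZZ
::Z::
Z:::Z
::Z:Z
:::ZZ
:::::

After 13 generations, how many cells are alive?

k=0  Z:ZZZ
::Z::
Z:::Z
::Z:Z
:::ZZ
:::::
k=1  :ZZZZ
::Z::
ZZ::Z
:::::
:::ZZ
Z:Z::
k=2  Z:::Z
:::::
ZZ:::
:::Z:
:::ZZ
Z::::
k=3  Z:::Z
:Z::Z
:::::
Z:ZZ:
:::ZZ
Z::Z:
k=4  :Z:Z:
::::Z
ZZZZZ
::ZZ:
ZZ:::
Z::Z:
k=5  Z:ZZ:
:::::
ZZ:::
:::::
ZZ:Z:
Z::::
k=6  :Z::Z
Z:Z:Z
:::::
::Z:Z
ZZ::Z
Z::Z:
k=7  :ZZ::
ZZ:ZZ
ZZ::Z
:Z:ZZ
:ZZ::
::ZZ:
k=8  :::::
:::Z:
:::::
:::ZZ
ZZ::Z
:::Z:
k=9  :::::
:::::
:::ZZ
:::ZZ
Z:Z::
Z:::Z
k=10  :::::
:::::
:::ZZ
Z:Z::
ZZ:::
ZZ::Z
k=11  Z::::
:::::
:::ZZ
Z:ZZ:
::Z::
:Z::Z
k=12  Z::::
::::Z
::ZZZ
:ZZ::
Z:Z:Z
ZZ:::
k=13  ZZ::Z
Z:::Z
ZZZ:Z
:::::
::ZZZ
:::::

12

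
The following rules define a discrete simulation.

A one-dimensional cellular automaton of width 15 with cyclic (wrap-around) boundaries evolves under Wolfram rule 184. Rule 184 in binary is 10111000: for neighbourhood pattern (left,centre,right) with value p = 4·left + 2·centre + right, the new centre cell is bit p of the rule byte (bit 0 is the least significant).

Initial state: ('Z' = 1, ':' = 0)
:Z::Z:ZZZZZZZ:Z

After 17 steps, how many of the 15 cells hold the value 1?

t=0: :Z::Z:ZZZZZZZ:Z
t=1: Z:Z::ZZZZZZZ:Z:
t=2: :Z:Z:ZZZZZZ:Z:Z
t=3: Z:Z:ZZZZZZ:Z:Z:
t=4: :Z:ZZZZZZ:Z:Z:Z
t=5: Z:ZZZZZZ:Z:Z:Z:
t=6: :ZZZZZZ:Z:Z:Z:Z
t=7: ZZZZZZ:Z:Z:Z:Z:
t=8: ZZZZZ:Z:Z:Z:Z:Z
t=9: ZZZZ:Z:Z:Z:Z:ZZ
t=10: ZZZ:Z:Z:Z:Z:ZZZ
t=11: ZZ:Z:Z:Z:Z:ZZZZ
t=12: Z:Z:Z:Z:Z:ZZZZZ
t=13: :Z:Z:Z:Z:ZZZZZZ
t=14: Z:Z:Z:Z:ZZZZZZ:
t=15: :Z:Z:Z:ZZZZZZ:Z
t=16: Z:Z:Z:ZZZZZZ:Z:
t=17: :Z:Z:ZZZZZZ:Z:Z

10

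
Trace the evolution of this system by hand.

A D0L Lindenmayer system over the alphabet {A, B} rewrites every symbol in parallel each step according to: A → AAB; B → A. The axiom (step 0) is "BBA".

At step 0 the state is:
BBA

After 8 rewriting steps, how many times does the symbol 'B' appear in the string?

746

0) BBA
1) AAAAB
2) AABAABAABAABA
3) AABAABAAABAABAAABAABAAABAABAAAB
4) AABAABAAABAABAAABAABAABAAABAABAAABAABAABAAABAABAAABAABAABAAABAABAAABAABAABA
5) AABAABAAABAABAAABAABAABAAABAABAAABAABAABAAABAABAAABAABAAAB…AABAABAAABAABAAABAABAABAAABAABAAABAABAABAAABAABAAABAABAAAB  (len 181)
6) AABAABAAABAABAAABAABAABAAABAABAAABAABAABAAABAABAAABAABAAAB…AABAABAAABAABAAABAABAABAAABAABAAABAABAABAAABAABAAABAABAABA  (len 437)
7) AABAABAAABAABAAABAABAABAAABAABAAABAABAABAAABAABAAABAABAAAB…AABAABAAABAABAAABAABAABAAABAABAAABAABAABAAABAABAAABAABAAAB  (len 1055)
8) AABAABAAABAABAAABAABAABAAABAABAAABAABAABAAABAABAAABAABAAAB…AABAABAAABAABAAABAABAABAAABAABAAABAABAABAAABAABAAABAABAABA  (len 2547)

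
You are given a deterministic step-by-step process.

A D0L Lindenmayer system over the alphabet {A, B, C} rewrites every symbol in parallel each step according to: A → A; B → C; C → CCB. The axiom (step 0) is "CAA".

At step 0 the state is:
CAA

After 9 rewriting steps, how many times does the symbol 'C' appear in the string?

2378

t=0: CAA
t=1: CCBAA
t=2: CCBCCBCAA
t=3: CCBCCBCCCBCCBCCCBAA
t=4: CCBCCBCCCBCCBCCCBCCBCCBCCCBCCBCCCBCCBCCBCAA
t=5: CCBCCBCCCBCCBCCCBCCBCCBCCCBCCBCCCBCCBCCBCCCBCCBCCCBCCBCCCBCCBCCBCCCBCCBCCCBCCBCCBCCCBCCBCCCBCCBCCCBAA
t=6: CCBCCBCCCBCCBCCCBCCBCCBCCCBCCBCCCBCCBCCBCCCBCCBCCCBCCBCCCB…BCCBCCCBCCBCCCBCCBCCBCCCBCCBCCCBCCBCCBCCCBCCBCCCBCCBCCBCAA  (len 241)
t=7: CCBCCBCCCBCCBCCCBCCBCCBCCCBCCBCCCBCCBCCBCCCBCCBCCCBCCBCCCB…BCCBCCCBCCBCCCBCCBCCBCCCBCCBCCCBCCBCCBCCCBCCBCCCBCCBCCCBAA  (len 579)
t=8: CCBCCBCCCBCCBCCCBCCBCCBCCCBCCBCCCBCCBCCBCCCBCCBCCCBCCBCCCB…BCCBCCCBCCBCCCBCCBCCBCCCBCCBCCCBCCBCCBCCCBCCBCCCBCCBCCBCAA  (len 1395)
t=9: CCBCCBCCCBCCBCCCBCCBCCBCCCBCCBCCCBCCBCCBCCCBCCBCCCBCCBCCCB…BCCBCCCBCCBCCCBCCBCCBCCCBCCBCCCBCCBCCBCCCBCCBCCCBCCBCCCBAA  (len 3365)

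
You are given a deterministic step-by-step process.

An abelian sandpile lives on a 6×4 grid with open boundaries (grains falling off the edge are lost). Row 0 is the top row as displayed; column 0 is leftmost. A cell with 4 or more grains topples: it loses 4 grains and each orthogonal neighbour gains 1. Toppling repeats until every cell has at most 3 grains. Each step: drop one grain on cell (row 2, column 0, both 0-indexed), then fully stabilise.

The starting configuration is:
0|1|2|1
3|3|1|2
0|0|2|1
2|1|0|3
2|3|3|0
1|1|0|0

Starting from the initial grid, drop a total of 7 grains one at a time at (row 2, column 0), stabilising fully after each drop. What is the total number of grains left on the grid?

35

t=0: 0|1|2|1
3|3|1|2
0|0|2|1
2|1|0|3
2|3|3|0
1|1|0|0
t=1: 0|1|2|1
3|3|1|2
1|0|2|1
2|1|0|3
2|3|3|0
1|1|0|0
t=2: 0|1|2|1
3|3|1|2
2|0|2|1
2|1|0|3
2|3|3|0
1|1|0|0
t=3: 0|1|2|1
3|3|1|2
3|0|2|1
2|1|0|3
2|3|3|0
1|1|0|0
t=4: 1|2|2|1
1|0|2|2
1|2|2|1
3|1|0|3
2|3|3|0
1|1|0|0
t=5: 1|2|2|1
1|0|2|2
2|2|2|1
3|1|0|3
2|3|3|0
1|1|0|0
t=6: 1|2|2|1
1|0|2|2
3|2|2|1
3|1|0|3
2|3|3|0
1|1|0|0
t=7: 1|2|2|1
2|0|2|2
1|3|2|1
0|2|0|3
3|3|3|0
1|1|0|0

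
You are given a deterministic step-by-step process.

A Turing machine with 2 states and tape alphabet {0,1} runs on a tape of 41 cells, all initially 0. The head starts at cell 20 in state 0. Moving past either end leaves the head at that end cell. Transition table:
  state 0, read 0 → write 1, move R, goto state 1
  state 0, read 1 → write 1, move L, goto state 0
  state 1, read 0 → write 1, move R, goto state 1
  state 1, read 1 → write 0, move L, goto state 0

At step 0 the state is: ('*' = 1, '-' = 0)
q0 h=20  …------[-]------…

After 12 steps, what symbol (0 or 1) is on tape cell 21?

1

k=0  q0 h=20  …------[-]------…
k=1  q1 h=21  …-----*[-]------…
k=2  q1 h=22  …----**[-]------…
k=3  q1 h=23  …---***[-]------…
k=4  q1 h=24  …--****[-]------…
k=5  q1 h=25  …-*****[-]------…
k=6  q1 h=26  …******[-]------…
k=7  q1 h=27  …******[-]------…
k=8  q1 h=28  …******[-]------…
k=9  q1 h=29  …******[-]------…
k=10  q1 h=30  …******[-]------…
k=11  q1 h=31  …******[-]------…
k=12  q1 h=32  …******[-]------…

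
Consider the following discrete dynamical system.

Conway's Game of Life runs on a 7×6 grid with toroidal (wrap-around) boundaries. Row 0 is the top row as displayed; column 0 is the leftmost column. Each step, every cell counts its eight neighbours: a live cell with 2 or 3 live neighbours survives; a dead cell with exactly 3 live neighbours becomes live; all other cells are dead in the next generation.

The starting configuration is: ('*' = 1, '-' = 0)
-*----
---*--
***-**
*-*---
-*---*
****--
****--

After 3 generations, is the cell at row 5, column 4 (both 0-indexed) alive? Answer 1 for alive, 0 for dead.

0

step 0: -*----
---*--
***-**
*-*---
-*---*
****--
****--
step 1: **-*--
---***
*-*-**
--***-
---*-*
---***
---*--
step 2: *--*-*
------
***---
***---
-----*
--**-*
*--*-*
step 3: *----*
--*--*
*-*---
--*--*
---***
--**-*
-*-*--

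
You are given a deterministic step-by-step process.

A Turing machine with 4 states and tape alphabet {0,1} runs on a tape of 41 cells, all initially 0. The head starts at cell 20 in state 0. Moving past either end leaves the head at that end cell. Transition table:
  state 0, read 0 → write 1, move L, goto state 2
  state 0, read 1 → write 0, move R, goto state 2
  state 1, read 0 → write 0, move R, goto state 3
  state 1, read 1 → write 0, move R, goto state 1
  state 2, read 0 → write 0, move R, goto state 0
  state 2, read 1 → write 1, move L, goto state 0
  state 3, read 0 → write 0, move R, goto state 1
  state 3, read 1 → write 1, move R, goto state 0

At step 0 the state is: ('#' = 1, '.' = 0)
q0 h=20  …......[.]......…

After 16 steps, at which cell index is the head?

28

t=0: q0 h=20  …......[.]......…
t=1: q2 h=19  …......[.]#.....…
t=2: q0 h=20  …......[#]......…
t=3: q2 h=21  …......[.]......…
t=4: q0 h=22  …......[.]......…
t=5: q2 h=21  …......[.]#.....…
t=6: q0 h=22  …......[#]......…
t=7: q2 h=23  …......[.]......…
t=8: q0 h=24  …......[.]......…
t=9: q2 h=23  …......[.]#.....…
t=10: q0 h=24  …......[#]......…
t=11: q2 h=25  …......[.]......…
t=12: q0 h=26  …......[.]......…
t=13: q2 h=25  …......[.]#.....…
t=14: q0 h=26  …......[#]......…
t=15: q2 h=27  …......[.]......…
t=16: q0 h=28  …......[.]......…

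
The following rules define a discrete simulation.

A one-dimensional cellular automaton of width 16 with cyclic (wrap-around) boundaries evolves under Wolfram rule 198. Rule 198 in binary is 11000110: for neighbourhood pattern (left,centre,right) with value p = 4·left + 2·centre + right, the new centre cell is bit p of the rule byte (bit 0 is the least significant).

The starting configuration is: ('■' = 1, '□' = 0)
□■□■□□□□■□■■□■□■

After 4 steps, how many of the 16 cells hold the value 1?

8

[0] □■□■□□□□■□■■□■□■
[1] □■□■□□□■■□□■□■□■
[2] □■□■□□■□■□■■□■□■
[3] □■□■□■■□■□□■□■□■
[4] □■□■□□■□■□■■□■□■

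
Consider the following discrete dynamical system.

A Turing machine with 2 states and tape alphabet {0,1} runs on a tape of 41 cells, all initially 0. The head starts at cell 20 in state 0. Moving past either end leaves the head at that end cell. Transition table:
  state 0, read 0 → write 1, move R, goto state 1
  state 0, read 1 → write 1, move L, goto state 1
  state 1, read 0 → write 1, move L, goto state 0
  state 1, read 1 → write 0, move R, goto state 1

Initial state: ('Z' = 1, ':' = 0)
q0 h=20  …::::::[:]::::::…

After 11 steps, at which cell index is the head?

23

0) q0 h=20  …::::::[:]::::::…
1) q1 h=21  …:::::Z[:]::::::…
2) q0 h=20  …::::::[Z]Z:::::…
3) q1 h=19  …::::::[:]ZZ::::…
4) q0 h=18  …::::::[:]ZZZ:::…
5) q1 h=19  …:::::Z[Z]ZZ::::…
6) q1 h=20  …::::Z:[Z]Z:::::…
7) q1 h=21  …:::Z::[Z]::::::…
8) q1 h=22  …::Z:::[:]::::::…
9) q0 h=21  …:::Z::[:]Z:::::…
10) q1 h=22  …::Z::Z[Z]::::::…
11) q1 h=23  …:Z::Z:[:]::::::…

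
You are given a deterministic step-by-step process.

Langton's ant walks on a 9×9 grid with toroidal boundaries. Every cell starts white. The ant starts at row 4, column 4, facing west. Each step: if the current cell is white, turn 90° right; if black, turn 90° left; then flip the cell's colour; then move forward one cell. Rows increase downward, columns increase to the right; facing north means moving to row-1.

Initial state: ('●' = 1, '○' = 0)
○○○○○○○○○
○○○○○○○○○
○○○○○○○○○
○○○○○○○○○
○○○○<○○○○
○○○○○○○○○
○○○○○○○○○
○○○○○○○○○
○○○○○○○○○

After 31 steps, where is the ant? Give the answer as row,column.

6,5

t=0: ○○○○○○○○○
○○○○○○○○○
○○○○○○○○○
○○○○○○○○○
○○○○<○○○○
○○○○○○○○○
○○○○○○○○○
○○○○○○○○○
○○○○○○○○○
t=1: ○○○○○○○○○
○○○○○○○○○
○○○○○○○○○
○○○○^○○○○
○○○○●○○○○
○○○○○○○○○
○○○○○○○○○
○○○○○○○○○
○○○○○○○○○
t=2: ○○○○○○○○○
○○○○○○○○○
○○○○○○○○○
○○○○●>○○○
○○○○●○○○○
○○○○○○○○○
○○○○○○○○○
○○○○○○○○○
○○○○○○○○○
t=3: ○○○○○○○○○
○○○○○○○○○
○○○○○○○○○
○○○○●●○○○
○○○○●v○○○
○○○○○○○○○
○○○○○○○○○
○○○○○○○○○
○○○○○○○○○
t=4: ○○○○○○○○○
○○○○○○○○○
○○○○○○○○○
○○○○●●○○○
○○○○<●○○○
○○○○○○○○○
○○○○○○○○○
○○○○○○○○○
○○○○○○○○○
t=5: ○○○○○○○○○
○○○○○○○○○
○○○○○○○○○
○○○○●●○○○
○○○○○●○○○
○○○○v○○○○
○○○○○○○○○
○○○○○○○○○
○○○○○○○○○
t=6: ○○○○○○○○○
○○○○○○○○○
○○○○○○○○○
○○○○●●○○○
○○○○○●○○○
○○○<●○○○○
○○○○○○○○○
○○○○○○○○○
○○○○○○○○○
t=7: ○○○○○○○○○
○○○○○○○○○
○○○○○○○○○
○○○○●●○○○
○○○^○●○○○
○○○●●○○○○
○○○○○○○○○
○○○○○○○○○
○○○○○○○○○
t=8: ○○○○○○○○○
○○○○○○○○○
○○○○○○○○○
○○○○●●○○○
○○○●>●○○○
○○○●●○○○○
○○○○○○○○○
○○○○○○○○○
○○○○○○○○○
t=9: ○○○○○○○○○
○○○○○○○○○
○○○○○○○○○
○○○○●●○○○
○○○●●●○○○
○○○●v○○○○
○○○○○○○○○
○○○○○○○○○
○○○○○○○○○
t=10: ○○○○○○○○○
○○○○○○○○○
○○○○○○○○○
○○○○●●○○○
○○○●●●○○○
○○○●○>○○○
○○○○○○○○○
○○○○○○○○○
○○○○○○○○○
t=11: ○○○○○○○○○
○○○○○○○○○
○○○○○○○○○
○○○○●●○○○
○○○●●●○○○
○○○●○●○○○
○○○○○v○○○
○○○○○○○○○
○○○○○○○○○
t=12: ○○○○○○○○○
○○○○○○○○○
○○○○○○○○○
○○○○●●○○○
○○○●●●○○○
○○○●○●○○○
○○○○<●○○○
○○○○○○○○○
○○○○○○○○○
t=13: ○○○○○○○○○
○○○○○○○○○
○○○○○○○○○
○○○○●●○○○
○○○●●●○○○
○○○●^●○○○
○○○○●●○○○
○○○○○○○○○
○○○○○○○○○
t=14: ○○○○○○○○○
○○○○○○○○○
○○○○○○○○○
○○○○●●○○○
○○○●●●○○○
○○○●●>○○○
○○○○●●○○○
○○○○○○○○○
○○○○○○○○○
t=15: ○○○○○○○○○
○○○○○○○○○
○○○○○○○○○
○○○○●●○○○
○○○●●^○○○
○○○●●○○○○
○○○○●●○○○
○○○○○○○○○
○○○○○○○○○
t=16: ○○○○○○○○○
○○○○○○○○○
○○○○○○○○○
○○○○●●○○○
○○○●<○○○○
○○○●●○○○○
○○○○●●○○○
○○○○○○○○○
○○○○○○○○○
t=17: ○○○○○○○○○
○○○○○○○○○
○○○○○○○○○
○○○○●●○○○
○○○●○○○○○
○○○●v○○○○
○○○○●●○○○
○○○○○○○○○
○○○○○○○○○
t=18: ○○○○○○○○○
○○○○○○○○○
○○○○○○○○○
○○○○●●○○○
○○○●○○○○○
○○○●○>○○○
○○○○●●○○○
○○○○○○○○○
○○○○○○○○○
t=19: ○○○○○○○○○
○○○○○○○○○
○○○○○○○○○
○○○○●●○○○
○○○●○○○○○
○○○●○●○○○
○○○○●v○○○
○○○○○○○○○
○○○○○○○○○
t=20: ○○○○○○○○○
○○○○○○○○○
○○○○○○○○○
○○○○●●○○○
○○○●○○○○○
○○○●○●○○○
○○○○●○>○○
○○○○○○○○○
○○○○○○○○○
t=21: ○○○○○○○○○
○○○○○○○○○
○○○○○○○○○
○○○○●●○○○
○○○●○○○○○
○○○●○●○○○
○○○○●○●○○
○○○○○○v○○
○○○○○○○○○
t=22: ○○○○○○○○○
○○○○○○○○○
○○○○○○○○○
○○○○●●○○○
○○○●○○○○○
○○○●○●○○○
○○○○●○●○○
○○○○○<●○○
○○○○○○○○○
t=23: ○○○○○○○○○
○○○○○○○○○
○○○○○○○○○
○○○○●●○○○
○○○●○○○○○
○○○●○●○○○
○○○○●^●○○
○○○○○●●○○
○○○○○○○○○
t=24: ○○○○○○○○○
○○○○○○○○○
○○○○○○○○○
○○○○●●○○○
○○○●○○○○○
○○○●○●○○○
○○○○●●>○○
○○○○○●●○○
○○○○○○○○○
t=25: ○○○○○○○○○
○○○○○○○○○
○○○○○○○○○
○○○○●●○○○
○○○●○○○○○
○○○●○●^○○
○○○○●●○○○
○○○○○●●○○
○○○○○○○○○
t=26: ○○○○○○○○○
○○○○○○○○○
○○○○○○○○○
○○○○●●○○○
○○○●○○○○○
○○○●○●●>○
○○○○●●○○○
○○○○○●●○○
○○○○○○○○○
t=27: ○○○○○○○○○
○○○○○○○○○
○○○○○○○○○
○○○○●●○○○
○○○●○○○○○
○○○●○●●●○
○○○○●●○v○
○○○○○●●○○
○○○○○○○○○
t=28: ○○○○○○○○○
○○○○○○○○○
○○○○○○○○○
○○○○●●○○○
○○○●○○○○○
○○○●○●●●○
○○○○●●<●○
○○○○○●●○○
○○○○○○○○○
t=29: ○○○○○○○○○
○○○○○○○○○
○○○○○○○○○
○○○○●●○○○
○○○●○○○○○
○○○●○●^●○
○○○○●●●●○
○○○○○●●○○
○○○○○○○○○
t=30: ○○○○○○○○○
○○○○○○○○○
○○○○○○○○○
○○○○●●○○○
○○○●○○○○○
○○○●○<○●○
○○○○●●●●○
○○○○○●●○○
○○○○○○○○○
t=31: ○○○○○○○○○
○○○○○○○○○
○○○○○○○○○
○○○○●●○○○
○○○●○○○○○
○○○●○○○●○
○○○○●v●●○
○○○○○●●○○
○○○○○○○○○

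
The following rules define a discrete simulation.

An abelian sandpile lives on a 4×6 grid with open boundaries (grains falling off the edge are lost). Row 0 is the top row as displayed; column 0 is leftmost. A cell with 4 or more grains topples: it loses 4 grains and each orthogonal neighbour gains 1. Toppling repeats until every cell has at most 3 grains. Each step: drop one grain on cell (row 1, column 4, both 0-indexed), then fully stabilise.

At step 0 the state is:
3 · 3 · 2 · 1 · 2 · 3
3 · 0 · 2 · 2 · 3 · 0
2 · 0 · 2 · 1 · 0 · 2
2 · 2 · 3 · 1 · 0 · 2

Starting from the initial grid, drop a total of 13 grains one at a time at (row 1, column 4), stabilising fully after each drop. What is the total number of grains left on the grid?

41

k=0  3 · 3 · 2 · 1 · 2 · 3
3 · 0 · 2 · 2 · 3 · 0
2 · 0 · 2 · 1 · 0 · 2
2 · 2 · 3 · 1 · 0 · 2
k=1  3 · 3 · 2 · 1 · 3 · 3
3 · 0 · 2 · 3 · 0 · 1
2 · 0 · 2 · 1 · 1 · 2
2 · 2 · 3 · 1 · 0 · 2
k=2  3 · 3 · 2 · 1 · 3 · 3
3 · 0 · 2 · 3 · 1 · 1
2 · 0 · 2 · 1 · 1 · 2
2 · 2 · 3 · 1 · 0 · 2
k=3  3 · 3 · 2 · 1 · 3 · 3
3 · 0 · 2 · 3 · 2 · 1
2 · 0 · 2 · 1 · 1 · 2
2 · 2 · 3 · 1 · 0 · 2
k=4  3 · 3 · 2 · 1 · 3 · 3
3 · 0 · 2 · 3 · 3 · 1
2 · 0 · 2 · 1 · 1 · 2
2 · 2 · 3 · 1 · 0 · 2
k=5  3 · 3 · 2 · 3 · 1 · 0
3 · 0 · 3 · 0 · 2 · 3
2 · 0 · 2 · 2 · 2 · 2
2 · 2 · 3 · 1 · 0 · 2
k=6  3 · 3 · 2 · 3 · 1 · 0
3 · 0 · 3 · 0 · 3 · 3
2 · 0 · 2 · 2 · 2 · 2
2 · 2 · 3 · 1 · 0 · 2
k=7  3 · 3 · 2 · 3 · 2 · 1
3 · 0 · 3 · 1 · 1 · 0
2 · 0 · 2 · 2 · 3 · 3
2 · 2 · 3 · 1 · 0 · 2
k=8  3 · 3 · 2 · 3 · 2 · 1
3 · 0 · 3 · 1 · 2 · 0
2 · 0 · 2 · 2 · 3 · 3
2 · 2 · 3 · 1 · 0 · 2
k=9  3 · 3 · 2 · 3 · 2 · 1
3 · 0 · 3 · 1 · 3 · 0
2 · 0 · 2 · 2 · 3 · 3
2 · 2 · 3 · 1 · 0 · 2
k=10  3 · 3 · 2 · 3 · 3 · 1
3 · 0 · 3 · 2 · 1 · 2
2 · 0 · 2 · 3 · 1 · 0
2 · 2 · 3 · 1 · 1 · 3
k=11  3 · 3 · 2 · 3 · 3 · 1
3 · 0 · 3 · 2 · 2 · 2
2 · 0 · 2 · 3 · 1 · 0
2 · 2 · 3 · 1 · 1 · 3
k=12  3 · 3 · 2 · 3 · 3 · 1
3 · 0 · 3 · 2 · 3 · 2
2 · 0 · 2 · 3 · 1 · 0
2 · 2 · 3 · 1 · 1 · 3
k=13  1 · 1 · 1 · 2 · 1 · 2
0 · 3 · 2 · 2 · 2 · 3
3 · 1 · 1 · 1 · 3 · 0
2 · 3 · 0 · 3 · 1 · 3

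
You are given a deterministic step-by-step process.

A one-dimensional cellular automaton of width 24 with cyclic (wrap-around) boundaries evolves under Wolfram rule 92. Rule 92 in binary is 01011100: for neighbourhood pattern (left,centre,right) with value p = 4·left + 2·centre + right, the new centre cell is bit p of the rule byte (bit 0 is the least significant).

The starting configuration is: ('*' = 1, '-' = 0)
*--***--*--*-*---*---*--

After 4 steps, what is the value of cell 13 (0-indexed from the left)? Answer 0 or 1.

0) *--***--*--*-*---*---*--
1) **-*-**-**-*-**--**--**-
2) **-*-**-**-*-***-***-**-
3) **-*-**-**-*-*-*-*-*-**-
4) **-*-**-**-*-*-*-*-*-**-

1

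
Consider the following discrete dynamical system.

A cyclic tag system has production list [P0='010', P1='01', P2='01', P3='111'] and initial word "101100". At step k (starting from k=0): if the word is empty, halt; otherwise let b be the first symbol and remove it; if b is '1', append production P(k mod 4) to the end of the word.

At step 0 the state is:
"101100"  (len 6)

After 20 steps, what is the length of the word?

t=0: "101100"  (len 6)
t=1: "01100010"  (len 8)
t=2: "1100010"  (len 7)
t=3: "10001001"  (len 8)
t=4: "0001001111"  (len 10)
t=5: "001001111"  (len 9)
t=6: "01001111"  (len 8)
t=7: "1001111"  (len 7)
t=8: "001111111"  (len 9)
t=9: "01111111"  (len 8)
t=10: "1111111"  (len 7)
t=11: "11111101"  (len 8)
t=12: "1111101111"  (len 10)
t=13: "111101111010"  (len 12)
t=14: "1110111101001"  (len 13)
t=15: "11011110100101"  (len 14)
t=16: "1011110100101111"  (len 16)
t=17: "011110100101111010"  (len 18)
t=18: "11110100101111010"  (len 17)
t=19: "111010010111101001"  (len 18)
t=20: "11010010111101001111"  (len 20)

20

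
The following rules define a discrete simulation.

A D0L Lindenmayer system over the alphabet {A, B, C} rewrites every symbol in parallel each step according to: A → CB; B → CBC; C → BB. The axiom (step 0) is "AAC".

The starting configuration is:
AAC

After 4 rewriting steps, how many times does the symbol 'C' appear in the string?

t=0: AAC
t=1: CBCBBB
t=2: BBCBCBBCBCCBCCBC
t=3: CBCCBCBBCBCBBCBCCBCBBCBCBBBBCBCBBBBCBCBB
t=4: BBCBCBBBBCBCBBCBCCBCBBCBCBBCBCCBCBBCBCBBBBCBCBBCBCCBCBBCBCBBCBCCBCCBCCBCBBCBCBBCBCCBCCBCCBCBBCBCBBCBCCBC

48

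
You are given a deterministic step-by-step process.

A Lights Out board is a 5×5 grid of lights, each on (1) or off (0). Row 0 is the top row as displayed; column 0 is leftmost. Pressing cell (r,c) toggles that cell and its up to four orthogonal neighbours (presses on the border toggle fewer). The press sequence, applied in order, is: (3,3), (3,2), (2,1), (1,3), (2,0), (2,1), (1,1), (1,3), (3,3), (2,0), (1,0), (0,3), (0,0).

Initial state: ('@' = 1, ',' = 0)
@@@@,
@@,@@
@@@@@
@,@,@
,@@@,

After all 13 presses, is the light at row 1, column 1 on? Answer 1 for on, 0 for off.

1

k=0  @@@@,
@@,@@
@@@@@
@,@,@
,@@@,
k=1  @@@@,
@@,@@
@@@,@
@,,@,
,@@,,
k=2  @@@@,
@@,@@
@@,,@
@@@,,
,@,,,
k=3  @@@@,
@,,@@
,,@,@
@,@,,
,@,,,
k=4  @@@,,
@,@,,
,,@@@
@,@,,
,@,,,
k=5  @@@,,
,,@,,
@@@@@
,,@,,
,@,,,
k=6  @@@,,
,@@,,
,,,@@
,@@,,
,@,,,
k=7  @,@,,
@,,,,
,@,@@
,@@,,
,@,,,
k=8  @,@@,
@,@@@
,@,,@
,@@,,
,@,,,
k=9  @,@@,
@,@@@
,@,@@
,@,@@
,@,@,
k=10  @,@@,
,,@@@
@,,@@
@@,@@
,@,@,
k=11  ,,@@,
@@@@@
,,,@@
@@,@@
,@,@,
k=12  ,,,,@
@@@,@
,,,@@
@@,@@
,@,@,
k=13  @@,,@
,@@,@
,,,@@
@@,@@
,@,@,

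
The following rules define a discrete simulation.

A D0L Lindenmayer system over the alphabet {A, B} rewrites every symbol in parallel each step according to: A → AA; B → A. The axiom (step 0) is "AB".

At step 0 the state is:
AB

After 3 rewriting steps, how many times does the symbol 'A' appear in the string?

12

[0] AB
[1] AAA
[2] AAAAAA
[3] AAAAAAAAAAAA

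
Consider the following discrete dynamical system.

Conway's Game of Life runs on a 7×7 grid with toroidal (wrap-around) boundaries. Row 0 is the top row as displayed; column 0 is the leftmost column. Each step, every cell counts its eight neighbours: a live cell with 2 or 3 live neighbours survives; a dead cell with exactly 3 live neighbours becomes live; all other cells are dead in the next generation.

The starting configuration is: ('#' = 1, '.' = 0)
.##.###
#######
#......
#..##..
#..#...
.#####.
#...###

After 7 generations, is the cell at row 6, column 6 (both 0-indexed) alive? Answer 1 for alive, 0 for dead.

k=0  .##.###
#######
#......
#..##..
#..#...
.#####.
#...###
k=1  .......
.......
.......
##.##.#
#....##
.##....
.......
k=2  .......
.......
#......
.#..#..
...###.
##....#
.......
k=3  .......
.......
.......
...###.
.######
#...###
#......
k=4  .......
.......
....#..
......#
.##....
..#....
#....#.
k=5  .......
.......
.......
.......
.##....
..#....
.......
k=6  .......
.......
.......
.......
.##....
.##....
.......
k=7  .......
.......
.......
.......
.##....
.##....
.......

0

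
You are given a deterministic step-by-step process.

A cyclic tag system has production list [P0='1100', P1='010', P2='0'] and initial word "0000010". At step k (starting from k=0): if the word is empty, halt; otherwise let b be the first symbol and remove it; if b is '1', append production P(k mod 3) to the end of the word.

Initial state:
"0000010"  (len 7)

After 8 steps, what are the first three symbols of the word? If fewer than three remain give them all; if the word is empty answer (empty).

(empty)

[0] "0000010"  (len 7)
[1] "000010"  (len 6)
[2] "00010"  (len 5)
[3] "0010"  (len 4)
[4] "010"  (len 3)
[5] "10"  (len 2)
[6] "00"  (len 2)
[7] "0"  (len 1)
[8] (halted — word empty)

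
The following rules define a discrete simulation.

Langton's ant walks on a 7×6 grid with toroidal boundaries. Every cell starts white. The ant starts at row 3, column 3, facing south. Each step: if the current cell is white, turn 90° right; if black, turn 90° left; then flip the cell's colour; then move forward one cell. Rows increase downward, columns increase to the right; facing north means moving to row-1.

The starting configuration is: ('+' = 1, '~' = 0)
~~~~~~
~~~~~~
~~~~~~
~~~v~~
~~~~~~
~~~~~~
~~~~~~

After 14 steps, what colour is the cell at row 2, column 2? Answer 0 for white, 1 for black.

1

step 0: ~~~~~~
~~~~~~
~~~~~~
~~~v~~
~~~~~~
~~~~~~
~~~~~~
step 1: ~~~~~~
~~~~~~
~~~~~~
~~<+~~
~~~~~~
~~~~~~
~~~~~~
step 2: ~~~~~~
~~~~~~
~~^~~~
~~++~~
~~~~~~
~~~~~~
~~~~~~
step 3: ~~~~~~
~~~~~~
~~+>~~
~~++~~
~~~~~~
~~~~~~
~~~~~~
step 4: ~~~~~~
~~~~~~
~~++~~
~~+v~~
~~~~~~
~~~~~~
~~~~~~
step 5: ~~~~~~
~~~~~~
~~++~~
~~+~>~
~~~~~~
~~~~~~
~~~~~~
step 6: ~~~~~~
~~~~~~
~~++~~
~~+~+~
~~~~v~
~~~~~~
~~~~~~
step 7: ~~~~~~
~~~~~~
~~++~~
~~+~+~
~~~<+~
~~~~~~
~~~~~~
step 8: ~~~~~~
~~~~~~
~~++~~
~~+^+~
~~~++~
~~~~~~
~~~~~~
step 9: ~~~~~~
~~~~~~
~~++~~
~~++>~
~~~++~
~~~~~~
~~~~~~
step 10: ~~~~~~
~~~~~~
~~++^~
~~++~~
~~~++~
~~~~~~
~~~~~~
step 11: ~~~~~~
~~~~~~
~~+++>
~~++~~
~~~++~
~~~~~~
~~~~~~
step 12: ~~~~~~
~~~~~~
~~++++
~~++~v
~~~++~
~~~~~~
~~~~~~
step 13: ~~~~~~
~~~~~~
~~++++
~~++<+
~~~++~
~~~~~~
~~~~~~
step 14: ~~~~~~
~~~~~~
~~++^+
~~++++
~~~++~
~~~~~~
~~~~~~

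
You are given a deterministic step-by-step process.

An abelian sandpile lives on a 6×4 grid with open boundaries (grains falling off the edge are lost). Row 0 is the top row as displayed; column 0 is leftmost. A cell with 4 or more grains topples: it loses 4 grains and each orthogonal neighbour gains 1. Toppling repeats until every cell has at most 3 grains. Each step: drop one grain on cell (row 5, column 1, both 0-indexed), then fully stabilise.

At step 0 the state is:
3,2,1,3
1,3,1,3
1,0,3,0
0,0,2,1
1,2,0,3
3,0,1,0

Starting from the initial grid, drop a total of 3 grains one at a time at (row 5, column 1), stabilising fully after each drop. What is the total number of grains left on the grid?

37

k=0  3,2,1,3
1,3,1,3
1,0,3,0
0,0,2,1
1,2,0,3
3,0,1,0
k=1  3,2,1,3
1,3,1,3
1,0,3,0
0,0,2,1
1,2,0,3
3,1,1,0
k=2  3,2,1,3
1,3,1,3
1,0,3,0
0,0,2,1
1,2,0,3
3,2,1,0
k=3  3,2,1,3
1,3,1,3
1,0,3,0
0,0,2,1
1,2,0,3
3,3,1,0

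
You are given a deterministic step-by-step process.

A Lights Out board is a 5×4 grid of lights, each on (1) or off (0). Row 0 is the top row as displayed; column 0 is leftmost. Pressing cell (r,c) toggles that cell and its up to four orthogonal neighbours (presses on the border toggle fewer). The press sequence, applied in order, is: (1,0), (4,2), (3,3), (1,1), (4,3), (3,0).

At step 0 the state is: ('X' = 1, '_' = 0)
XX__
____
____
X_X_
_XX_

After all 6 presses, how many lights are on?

0) XX__
____
____
X_X_
_XX_
1) _X__
XX__
X___
X_X_
_XX_
2) _X__
XX__
X___
X___
___X
3) _X__
XX__
X__X
X_XX
____
4) ____
__X_
XX_X
X_XX
____
5) ____
__X_
XX_X
X_X_
__XX
6) ____
__X_
_X_X
_XX_
X_XX

8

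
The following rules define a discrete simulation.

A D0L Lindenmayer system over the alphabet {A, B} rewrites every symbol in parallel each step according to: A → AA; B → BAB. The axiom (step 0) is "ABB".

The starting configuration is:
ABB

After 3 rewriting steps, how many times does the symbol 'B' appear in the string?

16

k=0  ABB
k=1  AABABBAB
k=2  AAAABABAABABBABAABAB
k=3  AAAAAAAABABAABABAAAABABAABABBABAABABAAAABABAABAB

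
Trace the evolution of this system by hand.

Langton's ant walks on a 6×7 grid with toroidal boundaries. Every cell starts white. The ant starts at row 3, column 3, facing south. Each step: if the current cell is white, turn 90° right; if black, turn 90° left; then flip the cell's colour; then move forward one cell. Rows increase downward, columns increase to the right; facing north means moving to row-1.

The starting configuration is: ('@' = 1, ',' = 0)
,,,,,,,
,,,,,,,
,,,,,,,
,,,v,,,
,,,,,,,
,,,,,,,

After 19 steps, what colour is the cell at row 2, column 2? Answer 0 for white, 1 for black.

step 0: ,,,,,,,
,,,,,,,
,,,,,,,
,,,v,,,
,,,,,,,
,,,,,,,
step 1: ,,,,,,,
,,,,,,,
,,,,,,,
,,<@,,,
,,,,,,,
,,,,,,,
step 2: ,,,,,,,
,,,,,,,
,,^,,,,
,,@@,,,
,,,,,,,
,,,,,,,
step 3: ,,,,,,,
,,,,,,,
,,@>,,,
,,@@,,,
,,,,,,,
,,,,,,,
step 4: ,,,,,,,
,,,,,,,
,,@@,,,
,,@v,,,
,,,,,,,
,,,,,,,
step 5: ,,,,,,,
,,,,,,,
,,@@,,,
,,@,>,,
,,,,,,,
,,,,,,,
step 6: ,,,,,,,
,,,,,,,
,,@@,,,
,,@,@,,
,,,,v,,
,,,,,,,
step 7: ,,,,,,,
,,,,,,,
,,@@,,,
,,@,@,,
,,,<@,,
,,,,,,,
step 8: ,,,,,,,
,,,,,,,
,,@@,,,
,,@^@,,
,,,@@,,
,,,,,,,
step 9: ,,,,,,,
,,,,,,,
,,@@,,,
,,@@>,,
,,,@@,,
,,,,,,,
step 10: ,,,,,,,
,,,,,,,
,,@@^,,
,,@@,,,
,,,@@,,
,,,,,,,
step 11: ,,,,,,,
,,,,,,,
,,@@@>,
,,@@,,,
,,,@@,,
,,,,,,,
step 12: ,,,,,,,
,,,,,,,
,,@@@@,
,,@@,v,
,,,@@,,
,,,,,,,
step 13: ,,,,,,,
,,,,,,,
,,@@@@,
,,@@<@,
,,,@@,,
,,,,,,,
step 14: ,,,,,,,
,,,,,,,
,,@@^@,
,,@@@@,
,,,@@,,
,,,,,,,
step 15: ,,,,,,,
,,,,,,,
,,@<,@,
,,@@@@,
,,,@@,,
,,,,,,,
step 16: ,,,,,,,
,,,,,,,
,,@,,@,
,,@v@@,
,,,@@,,
,,,,,,,
step 17: ,,,,,,,
,,,,,,,
,,@,,@,
,,@,>@,
,,,@@,,
,,,,,,,
step 18: ,,,,,,,
,,,,,,,
,,@,^@,
,,@,,@,
,,,@@,,
,,,,,,,
step 19: ,,,,,,,
,,,,,,,
,,@,@>,
,,@,,@,
,,,@@,,
,,,,,,,

1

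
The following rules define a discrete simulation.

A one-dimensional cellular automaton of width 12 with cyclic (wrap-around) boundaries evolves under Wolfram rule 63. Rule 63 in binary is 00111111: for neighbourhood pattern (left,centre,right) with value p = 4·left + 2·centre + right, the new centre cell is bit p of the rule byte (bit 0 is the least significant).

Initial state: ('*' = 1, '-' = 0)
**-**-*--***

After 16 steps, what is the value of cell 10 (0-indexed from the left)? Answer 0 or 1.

0

step 0: **-**-*--***
step 1: --**-*****--
step 2: ***-**----**
step 3: ---**-*****-
step 4: ****-**----*
step 5: ----**-*****
step 6: *****-**----
step 7: *----**-****
step 8: -*****-**---
step 9: **----**-***
step 10: --*****-**--
step 11: ***----**-**
step 12: ---*****-**-
step 13: ****----**-*
step 14: ----*****-**
step 15: *****----**-
step 16: *----*****-*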